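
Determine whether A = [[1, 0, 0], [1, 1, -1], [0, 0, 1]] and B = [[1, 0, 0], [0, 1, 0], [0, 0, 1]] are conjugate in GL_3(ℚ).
No.

Both have characteristic polynomial (x - 1)^3, but the minimal polynomial of A is (x - 1)^2 while the minimal polynomial of B is x - 1. The minimal polynomial is a similarity invariant, so A and B are not similar.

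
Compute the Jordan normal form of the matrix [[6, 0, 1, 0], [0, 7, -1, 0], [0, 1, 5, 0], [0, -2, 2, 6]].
J = [[6, 1, 0, 0], [0, 6, 1, 0], [0, 0, 6, 0], [0, 0, 0, 6]]

The characteristic polynomial is det(xI - A) = (x - 6)^4, so the eigenvalues are 6 (algebraic multiplicity 4).

For λ = 6: rank(A - 6I) = 2, rank((A - 6I)^2) = 1, rank((A - 6I)^3) = 0. The eigenspace has dimension 4 - 2 = 2, so there are 2 Jordan blocks; the rank sequence gives block sizes [3, 1].

Assembling the blocks gives the Jordan form J above.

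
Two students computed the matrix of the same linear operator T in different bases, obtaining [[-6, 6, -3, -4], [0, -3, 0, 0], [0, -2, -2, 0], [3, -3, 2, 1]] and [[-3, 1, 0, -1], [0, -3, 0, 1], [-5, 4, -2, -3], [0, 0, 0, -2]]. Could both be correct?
Two matrices over a field are similar if and only if they have the same invariant factors.

Both A and B have characteristic polynomial (x + 2)^2(x + 3)^2 and minimal polynomial (x + 2)^2(x + 3)^2. Computing further, both have invariant factors (x + 2)^2(x + 3)^2. Hence A and B are similar.

Yes.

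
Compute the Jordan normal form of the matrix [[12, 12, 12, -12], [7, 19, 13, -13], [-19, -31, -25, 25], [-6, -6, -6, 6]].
J = [[0, 0, 0, 0], [0, 0, 0, 0], [0, 0, 6, 1], [0, 0, 0, 6]]

The characteristic polynomial is det(xI - A) = x^2(x - 6)^2, so the eigenvalues are 0 (algebraic multiplicity 2), 6 (algebraic multiplicity 2).

For λ = 0: rank(A) = 2. The eigenspace has dimension 4 - 2 = 2, so there are 2 Jordan blocks; the rank sequence gives block sizes [1, 1].

For λ = 6: rank(A - 6I) = 3, rank((A - 6I)^2) = 2. The eigenspace has dimension 4 - 3 = 1, so there is 1 Jordan block; the rank sequence gives block sizes [2].

Assembling the blocks gives the Jordan form J above.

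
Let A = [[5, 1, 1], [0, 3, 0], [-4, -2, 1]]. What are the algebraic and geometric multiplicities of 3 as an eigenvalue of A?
The characteristic polynomial is (x - 3)^3, so the factor x - 3 appears with exponent 3: the algebraic multiplicity is 3.

rank(A - 3I) = 1, so the eigenspace has dimension 3 - 1 = 2: the geometric multiplicity is 2.

Since 2 < 3, A is not diagonalizable.

algebraic multiplicity 3, geometric multiplicity 2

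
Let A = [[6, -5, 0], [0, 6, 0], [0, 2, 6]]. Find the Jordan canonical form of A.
J = [[6, 1, 0], [0, 6, 0], [0, 0, 6]]

The characteristic polynomial is det(xI - A) = (x - 6)^3, so the eigenvalues are 6 (algebraic multiplicity 3).

For λ = 6: rank(A - 6I) = 1, rank((A - 6I)^2) = 0. The eigenspace has dimension 3 - 1 = 2, so there are 2 Jordan blocks; the rank sequence gives block sizes [2, 1].

Assembling the blocks gives the Jordan form J above.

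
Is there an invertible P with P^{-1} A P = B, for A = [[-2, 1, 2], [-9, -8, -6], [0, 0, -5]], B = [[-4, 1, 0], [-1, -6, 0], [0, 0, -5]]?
Two matrices over a field are similar if and only if they have the same invariant factors.

Both A and B have characteristic polynomial (x + 5)^3 and minimal polynomial (x + 5)^2. Computing further, both have invariant factors x + 5, (x + 5)^2. Hence A and B are similar.

Yes.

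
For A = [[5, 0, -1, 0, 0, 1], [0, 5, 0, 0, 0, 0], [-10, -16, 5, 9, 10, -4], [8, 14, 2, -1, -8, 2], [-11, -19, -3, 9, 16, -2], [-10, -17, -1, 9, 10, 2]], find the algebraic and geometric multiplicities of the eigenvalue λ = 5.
The characteristic polynomial is (x - 6)^2(x - 5)^4, so the factor x - 5 appears with exponent 4: the algebraic multiplicity is 4.

rank(A - 5I) = 4, so the eigenspace has dimension 6 - 4 = 2: the geometric multiplicity is 2.

Since 2 < 4, A is not diagonalizable.

algebraic multiplicity 4, geometric multiplicity 2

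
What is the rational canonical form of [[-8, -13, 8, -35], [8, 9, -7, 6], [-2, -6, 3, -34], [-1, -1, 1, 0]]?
The invariant factors of A (the non-unit diagonal entries of the Smith normal form of xI - A over ℚ[x]) are x^2 - 2x + 5, x^2 - 2x + 5, each dividing the next. The characteristic polynomial is their product, (x^2 - 2x + 5)^2.

The rational canonical form is the block-diagonal matrix of companion matrices C(f_i):
R = [[0, -5, 0, 0], [1, 2, 0, 0], [0, 0, 0, -5], [0, 0, 1, 2]].

Note the characteristic polynomial does not split into linear factors over ℚ, so A has no Jordan form over ℚ; the rational canonical form exists over any field.

R = [[0, -5, 0, 0], [1, 2, 0, 0], [0, 0, 0, -5], [0, 0, 1, 2]]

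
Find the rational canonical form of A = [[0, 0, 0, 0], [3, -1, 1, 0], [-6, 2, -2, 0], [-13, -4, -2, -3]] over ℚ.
R = [[0, 0, 0, 0], [1, -3, 0, 0], [0, 0, 0, 0], [0, 0, 1, -3]]

The invariant factors of A (the non-unit diagonal entries of the Smith normal form of xI - A over ℚ[x]) are x(x + 3), x(x + 3), each dividing the next. The characteristic polynomial is their product, x^2(x + 3)^2.

The rational canonical form is the block-diagonal matrix of companion matrices C(f_i):
R = [[0, 0, 0, 0], [1, -3, 0, 0], [0, 0, 0, 0], [0, 0, 1, -3]].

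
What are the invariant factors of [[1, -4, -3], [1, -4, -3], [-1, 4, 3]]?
x, x^2

The Jordan structure of A has elementary divisors x^2, x. Arranging the block sizes at each eigenvalue in decreasing order and taking row products gives the invariant factors.

Invariant factors (smallest first, each dividing the next): x, x^2.

Check: the last factor x^2 is the minimal polynomial, and the product x^3 is the characteristic polynomial.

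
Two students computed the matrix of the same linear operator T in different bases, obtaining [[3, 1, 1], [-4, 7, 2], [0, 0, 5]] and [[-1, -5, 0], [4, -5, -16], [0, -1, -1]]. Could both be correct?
No.

trace(A) = 15 but trace(B) = -7. The trace is a similarity invariant, so A and B are not similar.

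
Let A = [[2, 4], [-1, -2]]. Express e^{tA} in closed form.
e^{tA} = [[2*t + 1, 4*t], [-t, 1 - 2*t]]

A has Jordan form J = [[0, 1], [0, 0]] with A = PJP^{-1}, so e^{tA} = P e^{tJ} P^{-1}.

For a Jordan block J_k(λ), e^{tJ_k(λ)} = e^{λt} · (I + tN + t^2 N^2/2! + ... + t^{k-1} N^{k-1}/(k-1)!) where N is the nilpotent superdiagonal part.

Assembling the blocks and conjugating back gives the entries of e^{tA} as shown above.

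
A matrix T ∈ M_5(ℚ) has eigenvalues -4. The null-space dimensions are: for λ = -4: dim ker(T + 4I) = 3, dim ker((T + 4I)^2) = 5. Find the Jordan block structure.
Jordan blocks: (-4, 2), (-4, 2), (-4, 1)

λ = -4: successive nullity increments [3, 2] count blocks of size ≥ k; block sizes are [2, 2, 1].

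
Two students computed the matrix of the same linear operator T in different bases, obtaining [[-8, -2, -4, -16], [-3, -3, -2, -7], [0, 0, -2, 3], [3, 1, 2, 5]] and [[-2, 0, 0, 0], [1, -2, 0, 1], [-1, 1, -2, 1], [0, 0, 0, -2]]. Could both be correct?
Yes.

Two matrices over a field are similar if and only if they have the same invariant factors.

Both A and B have characteristic polynomial (x + 2)^4 and minimal polynomial (x + 2)^3. Computing further, both have invariant factors x + 2, (x + 2)^3. Hence A and B are similar.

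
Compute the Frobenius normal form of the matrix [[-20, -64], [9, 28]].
The invariant factors of A (the non-unit diagonal entries of the Smith normal form of xI - A over ℚ[x]) are (x - 4)^2, each dividing the next. The characteristic polynomial is their product, (x - 4)^2.

The rational canonical form is the block-diagonal matrix of companion matrices C(f_i):
R = [[0, -16], [1, 8]].

R = [[0, -16], [1, 8]]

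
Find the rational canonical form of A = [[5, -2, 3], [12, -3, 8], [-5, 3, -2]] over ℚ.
R = [[0, 0, 5], [1, 0, 4], [0, 1, 0]]

The invariant factors of A (the non-unit diagonal entries of the Smith normal form of xI - A over ℚ[x]) are x^3 - 4x - 5, each dividing the next. The characteristic polynomial is their product, x^3 - 4x - 5.

The rational canonical form is the block-diagonal matrix of companion matrices C(f_i):
R = [[0, 0, 5], [1, 0, 4], [0, 1, 0]].

Note the characteristic polynomial does not split into linear factors over ℚ, so A has no Jordan form over ℚ; the rational canonical form exists over any field.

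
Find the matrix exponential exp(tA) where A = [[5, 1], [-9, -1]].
A has Jordan form J = [[2, 1], [0, 2]] with A = PJP^{-1}, so e^{tA} = P e^{tJ} P^{-1}.

For a Jordan block J_k(λ), e^{tJ_k(λ)} = e^{λt} · (I + tN + t^2 N^2/2! + ... + t^{k-1} N^{k-1}/(k-1)!) where N is the nilpotent superdiagonal part.

Assembling the blocks and conjugating back gives the entries of e^{tA} as shown above.

e^{tA} = [[(3*t + 1)*e^{2*t}, t*e^{2*t}], [-9*t*e^{2*t}, (1 - 3*t)*e^{2*t}]]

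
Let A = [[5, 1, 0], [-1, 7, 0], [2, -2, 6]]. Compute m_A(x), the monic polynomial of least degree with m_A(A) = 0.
The characteristic polynomial factors as (x - 6)^3. The minimal polynomial is ∏(x - λ)^{k_λ} where k_λ is the size of the largest Jordan block at λ.

For λ = 6: rank(A - 6I) = 1, and the largest Jordan block has size 2 (the smallest k with rank((A - 6I)^k) = rank((A - 6I)^(k+1))).

So m_A(x) = (x - 6)^2.

m_A(x) = (x - 6)^2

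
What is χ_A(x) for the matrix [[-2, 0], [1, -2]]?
χ_A(x) = (x + 2)^2

xI - A = [[x + 2, 0], [-1, x + 2]].

Expanding det(xI - A) along the first row:
det(xI - A) = + (x + 2)·det([[x + 2]]) - (0)·det([[-1]]).

Evaluating gives χ_A(x) = x^2 + 4x + 4 = (x + 2)^2.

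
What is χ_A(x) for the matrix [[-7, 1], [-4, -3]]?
χ_A(x) = (x + 5)^2

xI - A = [[x + 7, -1], [4, x + 3]].

Expanding det(xI - A) along the first row:
det(xI - A) = + (x + 7)·det([[x + 3]]) - (-1)·det([[4]]).

Evaluating gives χ_A(x) = x^2 + 10x + 25 = (x + 5)^2.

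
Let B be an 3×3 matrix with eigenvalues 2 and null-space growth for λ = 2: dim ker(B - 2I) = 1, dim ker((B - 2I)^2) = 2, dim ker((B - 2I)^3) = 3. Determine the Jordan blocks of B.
Jordan blocks: (2, 3)

λ = 2: successive nullity increments [1, 1, 1] count blocks of size ≥ k; block sizes are [3].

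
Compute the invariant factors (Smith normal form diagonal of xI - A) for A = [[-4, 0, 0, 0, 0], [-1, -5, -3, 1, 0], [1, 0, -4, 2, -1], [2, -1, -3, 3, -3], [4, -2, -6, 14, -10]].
The Jordan structure of A has elementary divisors (x + 4)^2, (x + 4)^2, (x + 4). Arranging the block sizes at each eigenvalue in decreasing order and taking row products gives the invariant factors.

Invariant factors (smallest first, each dividing the next): x + 4, (x + 4)^2, (x + 4)^2.

Check: the last factor (x + 4)^2 is the minimal polynomial, and the product (x + 4)^5 is the characteristic polynomial.

x + 4, (x + 4)^2, (x + 4)^2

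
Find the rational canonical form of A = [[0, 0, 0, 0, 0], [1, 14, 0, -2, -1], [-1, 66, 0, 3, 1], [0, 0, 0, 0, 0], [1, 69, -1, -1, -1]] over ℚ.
The invariant factors of A (the non-unit diagonal entries of the Smith normal form of xI - A over ℚ[x]) are x, x(x - 5)(x - 4)^2, each dividing the next. The characteristic polynomial is their product, x^2(x - 5)(x - 4)^2.

The rational canonical form is the block-diagonal matrix of companion matrices C(f_i):
R = [[0, 0, 0, 0, 0], [0, 0, 0, 0, 0], [0, 1, 0, 0, 80], [0, 0, 1, 0, -56], [0, 0, 0, 1, 13]].

R = [[0, 0, 0, 0, 0], [0, 0, 0, 0, 0], [0, 1, 0, 0, 80], [0, 0, 1, 0, -56], [0, 0, 0, 1, 13]]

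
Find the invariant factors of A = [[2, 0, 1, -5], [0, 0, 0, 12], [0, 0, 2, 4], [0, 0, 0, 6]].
The Jordan structure of A has elementary divisors x, (x - 2)^2, (x - 6). Arranging the block sizes at each eigenvalue in decreasing order and taking row products gives the invariant factors.

Invariant factors (smallest first, each dividing the next): x(x - 6)(x - 2)^2.

Check: the last factor x(x - 6)(x - 2)^2 is the minimal polynomial, and the product x(x - 6)(x - 2)^2 is the characteristic polynomial.

x(x - 6)(x - 2)^2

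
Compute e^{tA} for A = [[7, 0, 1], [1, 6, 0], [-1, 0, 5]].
A has Jordan form J = [[6, 1, 0], [0, 6, 1], [0, 0, 6]] with A = PJP^{-1}, so e^{tA} = P e^{tJ} P^{-1}.

For a Jordan block J_k(λ), e^{tJ_k(λ)} = e^{λt} · (I + tN + t^2 N^2/2! + ... + t^{k-1} N^{k-1}/(k-1)!) where N is the nilpotent superdiagonal part.

Assembling the blocks and conjugating back gives the entries of e^{tA} as shown above.

e^{tA} = [[(t + 1)*e^{6*t}, 0, t*e^{6*t}], [t*(t + 2)*e^{6*t}/2, e^{6*t}, t^2*e^{6*t}/2], [-t*e^{6*t}, 0, (1 - t)*e^{6*t}]]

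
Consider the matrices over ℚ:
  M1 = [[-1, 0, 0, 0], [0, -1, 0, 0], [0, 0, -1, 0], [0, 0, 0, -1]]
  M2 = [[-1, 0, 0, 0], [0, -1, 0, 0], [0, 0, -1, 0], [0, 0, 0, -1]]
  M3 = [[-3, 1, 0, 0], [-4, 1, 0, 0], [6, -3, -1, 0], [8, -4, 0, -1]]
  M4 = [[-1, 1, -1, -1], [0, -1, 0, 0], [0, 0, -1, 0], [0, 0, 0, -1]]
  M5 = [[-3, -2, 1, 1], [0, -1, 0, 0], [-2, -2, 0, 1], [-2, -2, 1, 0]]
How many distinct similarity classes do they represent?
Characteristic polynomials: χ_{M1} = (x + 1)^4, χ_{M2} = (x + 1)^4, χ_{M3} = (x + 1)^4, χ_{M4} = (x + 1)^4, χ_{M5} = (x + 1)^4.

{M1, M2}: invariant factors x + 1, x + 1, x + 1, x + 1.

{M3, M4, M5}: invariant factors x + 1, x + 1, (x + 1)^2.

Matrices are similar if and only if their invariant-factor lists agree; the partition into similarity classes is {M1, M2}, {M3, M4, M5}.

2 classes: {M1, M2}, {M3, M4, M5}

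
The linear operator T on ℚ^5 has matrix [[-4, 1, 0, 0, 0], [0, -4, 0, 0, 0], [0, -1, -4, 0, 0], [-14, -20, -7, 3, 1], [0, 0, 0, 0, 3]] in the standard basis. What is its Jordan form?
The characteristic polynomial is det(xI - A) = (x - 3)^2(x + 4)^3, so the eigenvalues are -4 (algebraic multiplicity 3), 3 (algebraic multiplicity 2).

For λ = -4: rank(A + 4I) = 3, rank((A + 4I)^2) = 2. The eigenspace has dimension 5 - 3 = 2, so there are 2 Jordan blocks; the rank sequence gives block sizes [2, 1].

For λ = 3: rank(A - 3I) = 4, rank((A - 3I)^2) = 3. The eigenspace has dimension 5 - 4 = 1, so there is 1 Jordan block; the rank sequence gives block sizes [2].

Assembling the blocks gives the Jordan form J above.

J = [[-4, 1, 0, 0, 0], [0, -4, 0, 0, 0], [0, 0, -4, 0, 0], [0, 0, 0, 3, 1], [0, 0, 0, 0, 3]]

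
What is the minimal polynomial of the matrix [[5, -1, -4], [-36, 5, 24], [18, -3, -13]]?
The characteristic polynomial factors as (x + 1)^3. The minimal polynomial is ∏(x - λ)^{k_λ} where k_λ is the size of the largest Jordan block at λ.

For λ = -1: rank(A + I) = 1, and the largest Jordan block has size 2 (the smallest k with rank((A + I)^k) = rank((A + I)^(k+1))).

So m_A(x) = (x + 1)^2.

m_A(x) = (x + 1)^2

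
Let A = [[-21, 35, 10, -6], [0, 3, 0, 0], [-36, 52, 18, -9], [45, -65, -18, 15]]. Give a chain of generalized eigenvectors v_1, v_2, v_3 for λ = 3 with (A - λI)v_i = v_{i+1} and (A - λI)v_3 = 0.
v_1 = [[-1, -1, 1, 0]]^T, v_2 = [[-1, 0, -1, 2]]^T, v_3 = [[2, 0, 3, -3]]^T

We seek v_1 ∈ ker((A - 3I)^3) \ ker((A - 3I)^2), then set v_{i+1} = (A - 3I) v_i.

One such chain is v_1 = [[-1, -1, 1, 0]]^T, v_2 = [[-1, 0, -1, 2]]^T, v_3 = [[2, 0, 3, -3]]^T. Check: (A - 3I) v_3 = [[0, 0, 0, 0]]^T = 0.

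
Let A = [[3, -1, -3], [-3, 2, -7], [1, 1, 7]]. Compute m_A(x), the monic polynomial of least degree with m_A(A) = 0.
m_A(x) = (x - 4)^3

The characteristic polynomial factors as (x - 4)^3. The minimal polynomial is ∏(x - λ)^{k_λ} where k_λ is the size of the largest Jordan block at λ.

For λ = 4: rank(A - 4I) = 2, and the largest Jordan block has size 3 (the smallest k with rank((A - 4I)^k) = rank((A - 4I)^(k+1))).

So m_A(x) = (x - 4)^3.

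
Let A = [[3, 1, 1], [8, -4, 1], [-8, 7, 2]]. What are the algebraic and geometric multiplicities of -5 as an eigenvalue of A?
algebraic multiplicity 1, geometric multiplicity 1

The characteristic polynomial is (x - 3)^2(x + 5), so the factor x + 5 appears with exponent 1: the algebraic multiplicity is 1.

rank(A + 5I) = 2, so the eigenspace has dimension 3 - 2 = 1: the geometric multiplicity is 1.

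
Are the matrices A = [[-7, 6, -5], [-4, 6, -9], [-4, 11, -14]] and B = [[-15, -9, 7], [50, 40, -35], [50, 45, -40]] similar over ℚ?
No.

Both have characteristic polynomial (x + 5)^3, but the minimal polynomial of A is (x + 5)^3 while the minimal polynomial of B is (x + 5)^2. The minimal polynomial is a similarity invariant, so A and B are not similar.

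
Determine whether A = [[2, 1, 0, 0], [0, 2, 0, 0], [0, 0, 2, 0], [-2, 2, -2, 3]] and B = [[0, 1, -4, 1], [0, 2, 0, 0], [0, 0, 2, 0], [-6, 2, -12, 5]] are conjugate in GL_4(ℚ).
Two matrices over a field are similar if and only if they have the same invariant factors.

Both A and B have characteristic polynomial (x - 3)(x - 2)^3 and minimal polynomial (x - 3)(x - 2)^2. Computing further, both have invariant factors x - 2, (x - 3)(x - 2)^2. Hence A and B are similar.

Yes.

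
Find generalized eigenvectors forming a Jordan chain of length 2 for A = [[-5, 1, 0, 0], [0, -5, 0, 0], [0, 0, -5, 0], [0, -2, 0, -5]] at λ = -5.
We seek v_1 ∈ ker((A + 5I)^2) \ ker(A + 5I), then set v_{i+1} = (A + 5I) v_i.

One such chain is v_1 = [[4, 1, 0, -4]]^T, v_2 = [[1, 0, 0, -2]]^T. Check: (A + 5I) v_2 = [[0, 0, 0, 0]]^T = 0.

v_1 = [[4, 1, 0, -4]]^T, v_2 = [[1, 0, 0, -2]]^T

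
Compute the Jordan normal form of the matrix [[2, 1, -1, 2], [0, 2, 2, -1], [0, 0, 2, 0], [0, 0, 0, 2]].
The characteristic polynomial is det(xI - A) = (x - 2)^4, so the eigenvalues are 2 (algebraic multiplicity 4).

For λ = 2: rank(A - 2I) = 2, rank((A - 2I)^2) = 1, rank((A - 2I)^3) = 0. The eigenspace has dimension 4 - 2 = 2, so there are 2 Jordan blocks; the rank sequence gives block sizes [3, 1].

Assembling the blocks gives the Jordan form J above.

J = [[2, 1, 0, 0], [0, 2, 1, 0], [0, 0, 2, 0], [0, 0, 0, 2]]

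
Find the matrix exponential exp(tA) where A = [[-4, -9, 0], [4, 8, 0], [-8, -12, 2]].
e^{tA} = [[(1 - 6*t)*e^{2*t}, -9*t*e^{2*t}, 0], [4*t*e^{2*t}, (6*t + 1)*e^{2*t}, 0], [-8*t*e^{2*t}, -12*t*e^{2*t}, e^{2*t}]]

A has Jordan form J = [[2, 1, 0], [0, 2, 0], [0, 0, 2]] with A = PJP^{-1}, so e^{tA} = P e^{tJ} P^{-1}.

For a Jordan block J_k(λ), e^{tJ_k(λ)} = e^{λt} · (I + tN + t^2 N^2/2! + ... + t^{k-1} N^{k-1}/(k-1)!) where N is the nilpotent superdiagonal part.

Assembling the blocks and conjugating back gives the entries of e^{tA} as shown above.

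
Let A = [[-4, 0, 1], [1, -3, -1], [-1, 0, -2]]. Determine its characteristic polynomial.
xI - A = [[x + 4, 0, -1], [-1, x + 3, 1], [1, 0, x + 2]].

Expanding det(xI - A) along the first row:
det(xI - A) = + (x + 4)·det([[x + 3, 1], [0, x + 2]]) - (0)·det([[-1, 1], [1, x + 2]]) + (-1)·det([[-1, x + 3], [1, 0]]).

Evaluating gives χ_A(x) = x^3 + 9x^2 + 27x + 27 = (x + 3)^3.

χ_A(x) = (x + 3)^3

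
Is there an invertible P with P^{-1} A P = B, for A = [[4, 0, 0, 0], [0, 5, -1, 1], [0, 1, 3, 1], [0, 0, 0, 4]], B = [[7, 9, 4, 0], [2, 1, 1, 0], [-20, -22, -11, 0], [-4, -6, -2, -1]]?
No.

trace(A) = 16 but trace(B) = -4. The trace is a similarity invariant, so A and B are not similar.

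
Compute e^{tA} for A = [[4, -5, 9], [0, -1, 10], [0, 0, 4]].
e^{tA} = [[e^{4*t}, (1 - e^{5*t})*e^{-t}, ((2 - t)*e^{5*t} - 2)*e^{-t}], [0, e^{-t}, (2*e^{5*t} - 2)*e^{-t}], [0, 0, e^{4*t}]]

A has Jordan form J = [[-1, 0, 0], [0, 4, 1], [0, 0, 4]] with A = PJP^{-1}, so e^{tA} = P e^{tJ} P^{-1}.

For a Jordan block J_k(λ), e^{tJ_k(λ)} = e^{λt} · (I + tN + t^2 N^2/2! + ... + t^{k-1} N^{k-1}/(k-1)!) where N is the nilpotent superdiagonal part.

Assembling the blocks and conjugating back gives the entries of e^{tA} as shown above.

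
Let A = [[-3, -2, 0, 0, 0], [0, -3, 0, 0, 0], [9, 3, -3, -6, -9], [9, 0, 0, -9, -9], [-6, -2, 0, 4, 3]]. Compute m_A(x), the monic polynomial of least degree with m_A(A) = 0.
The characteristic polynomial factors as (x + 3)^5. The minimal polynomial is ∏(x - λ)^{k_λ} where k_λ is the size of the largest Jordan block at λ.

For λ = -3: rank(A + 3I) = 2, and the largest Jordan block has size 2 (the smallest k with rank((A + 3I)^k) = rank((A + 3I)^(k+1))).

So m_A(x) = (x + 3)^2.

m_A(x) = (x + 3)^2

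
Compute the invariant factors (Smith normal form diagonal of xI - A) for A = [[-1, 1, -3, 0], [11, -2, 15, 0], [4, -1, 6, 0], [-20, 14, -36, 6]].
x^2(x - 6)(x - 3)

The Jordan structure of A has elementary divisors x^2, (x - 3), (x - 6). Arranging the block sizes at each eigenvalue in decreasing order and taking row products gives the invariant factors.

Invariant factors (smallest first, each dividing the next): x^2(x - 6)(x - 3).

Check: the last factor x^2(x - 6)(x - 3) is the minimal polynomial, and the product x^2(x - 6)(x - 3) is the characteristic polynomial.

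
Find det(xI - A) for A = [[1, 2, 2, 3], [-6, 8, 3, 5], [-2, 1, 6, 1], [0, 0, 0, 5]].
xI - A = [[x - 1, -2, -2, -3], [6, x - 8, -3, -5], [2, -1, x - 6, -1], [0, 0, 0, x - 5]].

Expanding det(xI - A) along the first row:
det(xI - A) = + (x - 1)·det([[x - 8, -3, -5], [-1, x - 6, -1], [0, 0, x - 5]]) - (-2)·det([[6, -3, -5], [2, x - 6, -1], [0, 0, x - 5]]) + (-2)·det([[6, x - 8, -5], [2, -1, -1], [0, 0, x - 5]]) - (-3)·det([[6, x - 8, -3], [2, -1, x - 6], [0, 0, 0]]).

Evaluating gives χ_A(x) = x^4 - 20x^3 + 150x^2 - 500x + 625 = (x - 5)^4.

χ_A(x) = (x - 5)^4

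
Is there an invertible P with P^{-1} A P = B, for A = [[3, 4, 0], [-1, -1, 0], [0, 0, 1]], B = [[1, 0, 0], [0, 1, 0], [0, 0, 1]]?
No.

Both have characteristic polynomial (x - 1)^3, but the minimal polynomial of A is (x - 1)^2 while the minimal polynomial of B is x - 1. The minimal polynomial is a similarity invariant, so A and B are not similar.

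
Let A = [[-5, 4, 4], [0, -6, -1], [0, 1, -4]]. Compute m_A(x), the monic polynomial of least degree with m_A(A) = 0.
m_A(x) = (x + 5)^2

The characteristic polynomial factors as (x + 5)^3. The minimal polynomial is ∏(x - λ)^{k_λ} where k_λ is the size of the largest Jordan block at λ.

For λ = -5: rank(A + 5I) = 1, and the largest Jordan block has size 2 (the smallest k with rank((A + 5I)^k) = rank((A + 5I)^(k+1))).

So m_A(x) = (x + 5)^2.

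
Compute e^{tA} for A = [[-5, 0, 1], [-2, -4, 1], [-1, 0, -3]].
e^{tA} = [[(1 - t)*e^{-4*t}, 0, t*e^{-4*t}], [t*(t - 4)*e^{-4*t}/2, e^{-4*t}, t*(2 - t)*e^{-4*t}/2], [-t*e^{-4*t}, 0, (t + 1)*e^{-4*t}]]

A has Jordan form J = [[-4, 1, 0], [0, -4, 1], [0, 0, -4]] with A = PJP^{-1}, so e^{tA} = P e^{tJ} P^{-1}.

For a Jordan block J_k(λ), e^{tJ_k(λ)} = e^{λt} · (I + tN + t^2 N^2/2! + ... + t^{k-1} N^{k-1}/(k-1)!) where N is the nilpotent superdiagonal part.

Assembling the blocks and conjugating back gives the entries of e^{tA} as shown above.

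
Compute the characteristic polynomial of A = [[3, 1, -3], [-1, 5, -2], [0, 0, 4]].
χ_A(x) = (x - 4)^3

xI - A = [[x - 3, -1, 3], [1, x - 5, 2], [0, 0, x - 4]].

Expanding det(xI - A) along the first row:
det(xI - A) = + (x - 3)·det([[x - 5, 2], [0, x - 4]]) - (-1)·det([[1, 2], [0, x - 4]]) + (3)·det([[1, x - 5], [0, 0]]).

Evaluating gives χ_A(x) = x^3 - 12x^2 + 48x - 64 = (x - 4)^3.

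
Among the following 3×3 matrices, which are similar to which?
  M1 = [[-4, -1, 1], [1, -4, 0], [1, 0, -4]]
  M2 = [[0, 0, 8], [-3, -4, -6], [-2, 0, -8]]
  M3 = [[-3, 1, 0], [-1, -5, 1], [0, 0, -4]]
Characteristic polynomials: χ_{M1} = (x + 4)^3, χ_{M2} = (x + 4)^3, χ_{M3} = (x + 4)^3.

{M1, M3}: invariant factors (x + 4)^3.

{M2}: invariant factors x + 4, (x + 4)^2.

Matrices are similar if and only if their invariant-factor lists agree; the partition into similarity classes is {M1, M3}, {M2}.

2 classes: {M1, M3}, {M2}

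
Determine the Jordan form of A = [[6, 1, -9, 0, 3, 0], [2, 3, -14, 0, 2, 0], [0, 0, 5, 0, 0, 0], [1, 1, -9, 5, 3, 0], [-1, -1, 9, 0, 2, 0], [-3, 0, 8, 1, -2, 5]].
The characteristic polynomial is det(xI - A) = (x - 5)^4(x - 3)^2, so the eigenvalues are 3 (algebraic multiplicity 2), 5 (algebraic multiplicity 4).

For λ = 3: rank(A - 3I) = 5, rank((A - 3I)^2) = 4. The eigenspace has dimension 6 - 5 = 1, so there is 1 Jordan block; the rank sequence gives block sizes [2].

For λ = 5: rank(A - 5I) = 3, rank((A - 5I)^2) = 2. The eigenspace has dimension 6 - 3 = 3, so there are 3 Jordan blocks; the rank sequence gives block sizes [2, 1, 1].

Assembling the blocks gives the Jordan form J above.

J = [[3, 1, 0, 0, 0, 0], [0, 3, 0, 0, 0, 0], [0, 0, 5, 1, 0, 0], [0, 0, 0, 5, 0, 0], [0, 0, 0, 0, 5, 0], [0, 0, 0, 0, 0, 5]]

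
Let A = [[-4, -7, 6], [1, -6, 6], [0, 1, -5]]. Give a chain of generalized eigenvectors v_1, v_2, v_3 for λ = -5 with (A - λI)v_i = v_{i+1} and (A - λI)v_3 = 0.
We seek v_1 ∈ ker((A + 5I)^3) \ ker((A + 5I)^2), then set v_{i+1} = (A + 5I) v_i.

One such chain is v_1 = [[1, 0, 0]]^T, v_2 = [[1, 1, 0]]^T, v_3 = [[-6, 0, 1]]^T. Check: (A + 5I) v_3 = [[0, 0, 0]]^T = 0.

v_1 = [[1, 0, 0]]^T, v_2 = [[1, 1, 0]]^T, v_3 = [[-6, 0, 1]]^T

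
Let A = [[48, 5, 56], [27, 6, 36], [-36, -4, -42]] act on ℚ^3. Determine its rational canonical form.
R = [[0, 0, 54], [1, 0, -45], [0, 1, 12]]

The invariant factors of A (the non-unit diagonal entries of the Smith normal form of xI - A over ℚ[x]) are (x - 6)(x - 3)^2, each dividing the next. The characteristic polynomial is their product, (x - 6)(x - 3)^2.

The rational canonical form is the block-diagonal matrix of companion matrices C(f_i):
R = [[0, 0, 54], [1, 0, -45], [0, 1, 12]].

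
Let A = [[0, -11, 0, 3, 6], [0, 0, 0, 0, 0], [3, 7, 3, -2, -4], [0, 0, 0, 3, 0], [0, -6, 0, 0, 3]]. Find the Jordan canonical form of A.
J = [[0, 1, 0, 0, 0], [0, 0, 0, 0, 0], [0, 0, 3, 1, 0], [0, 0, 0, 3, 0], [0, 0, 0, 0, 3]]

The characteristic polynomial is det(xI - A) = x^2(x - 3)^3, so the eigenvalues are 0 (algebraic multiplicity 2), 3 (algebraic multiplicity 3).

For λ = 0: rank(A) = 4, rank(A^2) = 3. The eigenspace has dimension 5 - 4 = 1, so there is 1 Jordan block; the rank sequence gives block sizes [2].

For λ = 3: rank(A - 3I) = 3, rank((A - 3I)^2) = 2. The eigenspace has dimension 5 - 3 = 2, so there are 2 Jordan blocks; the rank sequence gives block sizes [2, 1].

Assembling the blocks gives the Jordan form J above.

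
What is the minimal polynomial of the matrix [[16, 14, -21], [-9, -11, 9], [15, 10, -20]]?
The characteristic polynomial factors as (x + 5)^3. The minimal polynomial is ∏(x - λ)^{k_λ} where k_λ is the size of the largest Jordan block at λ.

For λ = -5: rank(A + 5I) = 1, and the largest Jordan block has size 2 (the smallest k with rank((A + 5I)^k) = rank((A + 5I)^(k+1))).

So m_A(x) = (x + 5)^2.

m_A(x) = (x + 5)^2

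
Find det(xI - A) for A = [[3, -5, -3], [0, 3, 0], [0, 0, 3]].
χ_A(x) = (x - 3)^3

xI - A = [[x - 3, 5, 3], [0, x - 3, 0], [0, 0, x - 3]].

Expanding det(xI - A) along the first row:
det(xI - A) = + (x - 3)·det([[x - 3, 0], [0, x - 3]]) - (5)·det([[0, 0], [0, x - 3]]) + (3)·det([[0, x - 3], [0, 0]]).

Evaluating gives χ_A(x) = x^3 - 9x^2 + 27x - 27 = (x - 3)^3.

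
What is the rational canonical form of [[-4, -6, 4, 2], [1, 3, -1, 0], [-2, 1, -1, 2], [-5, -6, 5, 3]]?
The invariant factors of A (the non-unit diagonal entries of the Smith normal form of xI - A over ℚ[x]) are x^2(x - 2)(x + 1), each dividing the next. The characteristic polynomial is their product, x^2(x - 2)(x + 1).

The rational canonical form is the block-diagonal matrix of companion matrices C(f_i):
R = [[0, 0, 0, 0], [1, 0, 0, 0], [0, 1, 0, 2], [0, 0, 1, 1]].

R = [[0, 0, 0, 0], [1, 0, 0, 0], [0, 1, 0, 2], [0, 0, 1, 1]]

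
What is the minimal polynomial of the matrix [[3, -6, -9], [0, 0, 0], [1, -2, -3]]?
The characteristic polynomial factors as x^3. The minimal polynomial is ∏(x - λ)^{k_λ} where k_λ is the size of the largest Jordan block at λ.

For λ = 0: rank(A) = 1, and the largest Jordan block has size 2 (the smallest k with rank(A^k) = rank(A^(k+1))).

So m_A(x) = x^2.

m_A(x) = x^2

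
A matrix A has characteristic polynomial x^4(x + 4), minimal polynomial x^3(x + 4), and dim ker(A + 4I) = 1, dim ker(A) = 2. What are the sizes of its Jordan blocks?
Jordan blocks: (-4, 1), (0, 3), (0, 1)

λ = -4: algebraic multiplicity 1 (exponent in χ_A), largest block size 1 (exponent in m_A), 1 block (geometric multiplicity). This forces block sizes [1].
λ = 0: algebraic multiplicity 4 (exponent in χ_A), largest block size 3 (exponent in m_A), 2 blocks (geometric multiplicity). These force block sizes [3, 1].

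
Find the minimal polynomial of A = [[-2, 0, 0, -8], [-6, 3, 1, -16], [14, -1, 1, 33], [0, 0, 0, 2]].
m_A(x) = (x - 2)^3(x + 2)

The characteristic polynomial factors as (x - 2)^3(x + 2). The minimal polynomial is ∏(x - λ)^{k_λ} where k_λ is the size of the largest Jordan block at λ.

For λ = -2: rank(A + 2I) = 3, and the largest Jordan block has size 1 (the smallest k with rank((A + 2I)^k) = rank((A + 2I)^(k+1))).
For λ = 2: rank(A - 2I) = 3, and the largest Jordan block has size 3 (the smallest k with rank((A - 2I)^k) = rank((A - 2I)^(k+1))).

So m_A(x) = (x - 2)^3(x + 2).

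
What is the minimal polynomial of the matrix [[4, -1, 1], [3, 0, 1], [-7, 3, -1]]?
The characteristic polynomial factors as (x - 1)^3. The minimal polynomial is ∏(x - λ)^{k_λ} where k_λ is the size of the largest Jordan block at λ.

For λ = 1: rank(A - I) = 2, and the largest Jordan block has size 3 (the smallest k with rank((A - I)^k) = rank((A - I)^(k+1))).

So m_A(x) = (x - 1)^3.

m_A(x) = (x - 1)^3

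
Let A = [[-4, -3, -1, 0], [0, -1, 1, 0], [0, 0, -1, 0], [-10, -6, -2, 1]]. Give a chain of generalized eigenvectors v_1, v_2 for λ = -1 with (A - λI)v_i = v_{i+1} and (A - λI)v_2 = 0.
We seek v_1 ∈ ker((A + I)^2) \ ker(A + I), then set v_{i+1} = (A + I) v_i.

One such chain is v_1 = [[0, 0, 1, 0]]^T, v_2 = [[-1, 1, 0, -2]]^T. Check: (A + I) v_2 = [[0, 0, 0, 0]]^T = 0.

v_1 = [[0, 0, 1, 0]]^T, v_2 = [[-1, 1, 0, -2]]^T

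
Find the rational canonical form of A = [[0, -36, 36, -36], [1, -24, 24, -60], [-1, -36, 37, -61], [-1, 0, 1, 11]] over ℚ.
The invariant factors of A (the non-unit diagonal entries of the Smith normal form of xI - A over ℚ[x]) are (x - 6)^2, (x - 6)^2, each dividing the next. The characteristic polynomial is their product, (x - 6)^4.

The rational canonical form is the block-diagonal matrix of companion matrices C(f_i):
R = [[0, -36, 0, 0], [1, 12, 0, 0], [0, 0, 0, -36], [0, 0, 1, 12]].

R = [[0, -36, 0, 0], [1, 12, 0, 0], [0, 0, 0, -36], [0, 0, 1, 12]]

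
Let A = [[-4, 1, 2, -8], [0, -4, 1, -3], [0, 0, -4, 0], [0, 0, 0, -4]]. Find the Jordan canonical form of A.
J = [[-4, 1, 0, 0], [0, -4, 1, 0], [0, 0, -4, 0], [0, 0, 0, -4]]

The characteristic polynomial is det(xI - A) = (x + 4)^4, so the eigenvalues are -4 (algebraic multiplicity 4).

For λ = -4: rank(A + 4I) = 2, rank((A + 4I)^2) = 1, rank((A + 4I)^3) = 0. The eigenspace has dimension 4 - 2 = 2, so there are 2 Jordan blocks; the rank sequence gives block sizes [3, 1].

Assembling the blocks gives the Jordan form J above.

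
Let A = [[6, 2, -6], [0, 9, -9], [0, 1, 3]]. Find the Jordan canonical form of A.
The characteristic polynomial is det(xI - A) = (x - 6)^3, so the eigenvalues are 6 (algebraic multiplicity 3).

For λ = 6: rank(A - 6I) = 1, rank((A - 6I)^2) = 0. The eigenspace has dimension 3 - 1 = 2, so there are 2 Jordan blocks; the rank sequence gives block sizes [2, 1].

Assembling the blocks gives the Jordan form J above.

J = [[6, 1, 0], [0, 6, 0], [0, 0, 6]]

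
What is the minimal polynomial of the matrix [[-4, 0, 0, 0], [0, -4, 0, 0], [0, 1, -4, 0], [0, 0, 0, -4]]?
m_A(x) = (x + 4)^2

The characteristic polynomial factors as (x + 4)^4. The minimal polynomial is ∏(x - λ)^{k_λ} where k_λ is the size of the largest Jordan block at λ.

For λ = -4: rank(A + 4I) = 1, and the largest Jordan block has size 2 (the smallest k with rank((A + 4I)^k) = rank((A + 4I)^(k+1))).

So m_A(x) = (x + 4)^2.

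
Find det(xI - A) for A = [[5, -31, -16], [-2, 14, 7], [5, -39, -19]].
χ_A(x) = x^3

xI - A = [[x - 5, 31, 16], [2, x - 14, -7], [-5, 39, x + 19]].

Expanding det(xI - A) along the first row:
det(xI - A) = + (x - 5)·det([[x - 14, -7], [39, x + 19]]) - (31)·det([[2, -7], [-5, x + 19]]) + (16)·det([[2, x - 14], [-5, 39]]).

Evaluating gives χ_A(x) = x^3.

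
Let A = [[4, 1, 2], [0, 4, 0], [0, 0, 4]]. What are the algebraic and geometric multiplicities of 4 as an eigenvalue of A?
The characteristic polynomial is (x - 4)^3, so the factor x - 4 appears with exponent 3: the algebraic multiplicity is 3.

rank(A - 4I) = 1, so the eigenspace has dimension 3 - 1 = 2: the geometric multiplicity is 2.

Since 2 < 3, A is not diagonalizable.

algebraic multiplicity 3, geometric multiplicity 2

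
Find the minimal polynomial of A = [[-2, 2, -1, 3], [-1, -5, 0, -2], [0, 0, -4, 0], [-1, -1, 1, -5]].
The characteristic polynomial factors as (x + 4)^4. The minimal polynomial is ∏(x - λ)^{k_λ} where k_λ is the size of the largest Jordan block at λ.

For λ = -4: rank(A + 4I) = 2, and the largest Jordan block has size 3 (the smallest k with rank((A + 4I)^k) = rank((A + 4I)^(k+1))).

So m_A(x) = (x + 4)^3.

m_A(x) = (x + 4)^3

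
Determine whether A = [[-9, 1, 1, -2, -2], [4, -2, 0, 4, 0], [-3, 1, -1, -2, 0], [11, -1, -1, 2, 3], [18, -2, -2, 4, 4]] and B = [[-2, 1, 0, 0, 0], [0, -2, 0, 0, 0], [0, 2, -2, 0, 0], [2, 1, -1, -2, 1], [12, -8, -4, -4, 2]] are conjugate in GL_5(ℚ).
Two matrices over a field are similar if and only if they have the same invariant factors.

Both A and B have characteristic polynomial x^2(x + 2)^3 and minimal polynomial x^2(x + 2)^2. Computing further, both have invariant factors x + 2, x^2(x + 2)^2. Hence A and B are similar.

Yes.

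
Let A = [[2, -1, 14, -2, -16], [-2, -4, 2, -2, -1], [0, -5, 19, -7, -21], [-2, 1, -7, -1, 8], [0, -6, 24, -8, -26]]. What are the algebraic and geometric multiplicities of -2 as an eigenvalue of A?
The characteristic polynomial is (x + 2)^5, so the factor x + 2 appears with exponent 5: the algebraic multiplicity is 5.

rank(A + 2I) = 3, so the eigenspace has dimension 5 - 3 = 2: the geometric multiplicity is 2.

Since 2 < 5, A is not diagonalizable.

algebraic multiplicity 5, geometric multiplicity 2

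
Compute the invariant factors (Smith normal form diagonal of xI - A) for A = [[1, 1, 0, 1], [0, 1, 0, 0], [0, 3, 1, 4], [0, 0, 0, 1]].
(x - 1)^2, (x - 1)^2

The Jordan structure of A has elementary divisors (x - 1)^2, (x - 1)^2. Arranging the block sizes at each eigenvalue in decreasing order and taking row products gives the invariant factors.

Invariant factors (smallest first, each dividing the next): (x - 1)^2, (x - 1)^2.

Check: the last factor (x - 1)^2 is the minimal polynomial, and the product (x - 1)^4 is the characteristic polynomial.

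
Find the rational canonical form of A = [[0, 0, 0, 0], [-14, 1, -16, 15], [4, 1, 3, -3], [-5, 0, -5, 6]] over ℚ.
R = [[0, 0, 0, 0], [1, 0, 0, 24], [0, 1, 0, -28], [0, 0, 1, 10]]

The invariant factors of A (the non-unit diagonal entries of the Smith normal form of xI - A over ℚ[x]) are x(x - 6)(x - 2)^2, each dividing the next. The characteristic polynomial is their product, x(x - 6)(x - 2)^2.

The rational canonical form is the block-diagonal matrix of companion matrices C(f_i):
R = [[0, 0, 0, 0], [1, 0, 0, 24], [0, 1, 0, -28], [0, 0, 1, 10]].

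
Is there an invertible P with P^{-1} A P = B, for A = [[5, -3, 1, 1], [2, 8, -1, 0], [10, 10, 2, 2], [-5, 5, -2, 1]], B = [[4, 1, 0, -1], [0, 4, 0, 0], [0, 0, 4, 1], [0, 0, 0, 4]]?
Yes.

Two matrices over a field are similar if and only if they have the same invariant factors.

Both A and B have characteristic polynomial (x - 4)^4 and minimal polynomial (x - 4)^2. Computing further, both have invariant factors (x - 4)^2, (x - 4)^2. Hence A and B are similar.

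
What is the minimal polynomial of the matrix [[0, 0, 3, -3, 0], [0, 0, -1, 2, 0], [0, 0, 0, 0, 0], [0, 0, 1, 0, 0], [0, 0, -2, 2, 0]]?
The characteristic polynomial factors as x^5. The minimal polynomial is ∏(x - λ)^{k_λ} where k_λ is the size of the largest Jordan block at λ.

For λ = 0: rank(A) = 2, and the largest Jordan block has size 3 (the smallest k with rank(A^k) = rank(A^(k+1))).

So m_A(x) = x^3.

m_A(x) = x^3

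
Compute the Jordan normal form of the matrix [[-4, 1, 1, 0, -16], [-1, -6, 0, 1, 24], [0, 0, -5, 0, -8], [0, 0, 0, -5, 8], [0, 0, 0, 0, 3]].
J = [[-5, 1, 0, 0, 0], [0, -5, 1, 0, 0], [0, 0, -5, 0, 0], [0, 0, 0, -5, 0], [0, 0, 0, 0, 3]]

The characteristic polynomial is det(xI - A) = (x - 3)(x + 5)^4, so the eigenvalues are -5 (algebraic multiplicity 4), 3 (algebraic multiplicity 1).

For λ = -5: rank(A + 5I) = 3, rank((A + 5I)^2) = 2, rank((A + 5I)^3) = 1. The eigenspace has dimension 5 - 3 = 2, so there are 2 Jordan blocks; the rank sequence gives block sizes [3, 1].

For λ = 3: algebraic multiplicity 1 gives one 1×1 block.

Assembling the blocks gives the Jordan form J above.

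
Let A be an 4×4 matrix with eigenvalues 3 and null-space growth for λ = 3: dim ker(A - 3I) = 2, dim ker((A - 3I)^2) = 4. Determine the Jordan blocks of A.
λ = 3: successive nullity increments [2, 2] count blocks of size ≥ k; block sizes are [2, 2].

Jordan blocks: (3, 2), (3, 2)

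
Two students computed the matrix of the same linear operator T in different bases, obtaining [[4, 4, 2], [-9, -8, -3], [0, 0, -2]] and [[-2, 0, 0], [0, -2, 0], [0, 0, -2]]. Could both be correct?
Both have characteristic polynomial (x + 2)^3, but the minimal polynomial of A is (x + 2)^2 while the minimal polynomial of B is x + 2. The minimal polynomial is a similarity invariant, so A and B are not similar.

No.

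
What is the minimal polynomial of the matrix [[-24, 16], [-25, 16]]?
The characteristic polynomial factors as (x + 4)^2. The minimal polynomial is ∏(x - λ)^{k_λ} where k_λ is the size of the largest Jordan block at λ.

For λ = -4: rank(A + 4I) = 1, and the largest Jordan block has size 2 (the smallest k with rank((A + 4I)^k) = rank((A + 4I)^(k+1))).

So m_A(x) = (x + 4)^2.

m_A(x) = (x + 4)^2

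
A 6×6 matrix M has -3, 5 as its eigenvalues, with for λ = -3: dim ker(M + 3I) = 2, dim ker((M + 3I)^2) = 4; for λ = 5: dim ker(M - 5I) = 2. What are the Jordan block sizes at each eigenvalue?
λ = -3: successive nullity increments [2, 2] count blocks of size ≥ k; block sizes are [2, 2].
λ = 5: successive nullity increments [2] count blocks of size ≥ k; block sizes are [1, 1].

Jordan blocks: (-3, 2), (-3, 2), (5, 1), (5, 1)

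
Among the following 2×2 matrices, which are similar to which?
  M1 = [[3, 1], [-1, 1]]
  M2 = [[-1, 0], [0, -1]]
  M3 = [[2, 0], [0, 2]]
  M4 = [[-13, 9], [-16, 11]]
Characteristic polynomials: χ_{M1} = (x - 2)^2, χ_{M2} = (x + 1)^2, χ_{M3} = (x - 2)^2, χ_{M4} = (x + 1)^2.

{M1}: invariant factors (x - 2)^2.

{M2}: invariant factors x + 1, x + 1.

{M3}: invariant factors x - 2, x - 2.

{M4}: invariant factors (x + 1)^2.

Matrices are similar if and only if their invariant-factor lists agree; the partition into similarity classes is {M1}, {M2}, {M3}, {M4}.

4 classes: {M1}, {M2}, {M3}, {M4}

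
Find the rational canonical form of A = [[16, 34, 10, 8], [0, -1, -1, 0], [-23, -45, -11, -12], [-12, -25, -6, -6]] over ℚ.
The invariant factors of A (the non-unit diagonal entries of the Smith normal form of xI - A over ℚ[x]) are (x + 2)(x^3 + 4x - 4), each dividing the next. The characteristic polynomial is their product, (x + 2)(x^3 + 4x - 4).

The rational canonical form is the block-diagonal matrix of companion matrices C(f_i):
R = [[0, 0, 0, 8], [1, 0, 0, -4], [0, 1, 0, -4], [0, 0, 1, -2]].

Note the characteristic polynomial does not split into linear factors over ℚ, so A has no Jordan form over ℚ; the rational canonical form exists over any field.

R = [[0, 0, 0, 8], [1, 0, 0, -4], [0, 1, 0, -4], [0, 0, 1, -2]]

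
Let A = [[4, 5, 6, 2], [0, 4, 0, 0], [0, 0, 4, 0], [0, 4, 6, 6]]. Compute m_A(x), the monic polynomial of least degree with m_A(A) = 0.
m_A(x) = (x - 6)(x - 4)^2

The characteristic polynomial factors as (x - 6)(x - 4)^3. The minimal polynomial is ∏(x - λ)^{k_λ} where k_λ is the size of the largest Jordan block at λ.

For λ = 4: rank(A - 4I) = 2, and the largest Jordan block has size 2 (the smallest k with rank((A - 4I)^k) = rank((A - 4I)^(k+1))).
For λ = 6: rank(A - 6I) = 3, and the largest Jordan block has size 1 (the smallest k with rank((A - 6I)^k) = rank((A - 6I)^(k+1))).

So m_A(x) = (x - 6)(x - 4)^2.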